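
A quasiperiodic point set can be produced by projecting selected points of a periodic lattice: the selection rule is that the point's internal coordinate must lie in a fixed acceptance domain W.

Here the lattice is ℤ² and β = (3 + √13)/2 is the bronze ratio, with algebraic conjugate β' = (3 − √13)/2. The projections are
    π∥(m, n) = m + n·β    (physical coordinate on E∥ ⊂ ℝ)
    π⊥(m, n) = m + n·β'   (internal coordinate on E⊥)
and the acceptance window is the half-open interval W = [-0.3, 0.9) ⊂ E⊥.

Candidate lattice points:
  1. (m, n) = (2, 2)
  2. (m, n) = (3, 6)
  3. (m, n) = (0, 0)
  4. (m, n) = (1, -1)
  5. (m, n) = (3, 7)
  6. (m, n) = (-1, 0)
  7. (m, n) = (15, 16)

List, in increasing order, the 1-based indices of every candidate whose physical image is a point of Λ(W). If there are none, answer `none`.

Numerically β ≈ 3.30278 and β' = −1/β ≈ -0.30278.
#1 (2,2): internal coord 2 + (2)·β' = +1.39445; +1.39445 ∉ [-0.3, 0.9) → out
#2 (3,6): internal coord 3 + (6)·β' = +1.18335; +1.18335 ∉ [-0.3, 0.9) → out
#3 (0,0): internal coord 0 + (0)·β' = +0.00000; +0.00000 ∈ [-0.3, 0.9) → IN Λ
#4 (1,-1): internal coord 1 + (-1)·β' = +1.30278; +1.30278 ∉ [-0.3, 0.9) → out
#5 (3,7): internal coord 3 + (7)·β' = +0.88057; +0.88057 ∈ [-0.3, 0.9) → IN Λ
#6 (-1,0): internal coord -1 + (0)·β' = -1.00000; -1.00000 ∉ [-0.3, 0.9) → out
#7 (15,16): internal coord 15 + (16)·β' = +10.15559; +10.15559 ∉ [-0.3, 0.9) → out

3, 5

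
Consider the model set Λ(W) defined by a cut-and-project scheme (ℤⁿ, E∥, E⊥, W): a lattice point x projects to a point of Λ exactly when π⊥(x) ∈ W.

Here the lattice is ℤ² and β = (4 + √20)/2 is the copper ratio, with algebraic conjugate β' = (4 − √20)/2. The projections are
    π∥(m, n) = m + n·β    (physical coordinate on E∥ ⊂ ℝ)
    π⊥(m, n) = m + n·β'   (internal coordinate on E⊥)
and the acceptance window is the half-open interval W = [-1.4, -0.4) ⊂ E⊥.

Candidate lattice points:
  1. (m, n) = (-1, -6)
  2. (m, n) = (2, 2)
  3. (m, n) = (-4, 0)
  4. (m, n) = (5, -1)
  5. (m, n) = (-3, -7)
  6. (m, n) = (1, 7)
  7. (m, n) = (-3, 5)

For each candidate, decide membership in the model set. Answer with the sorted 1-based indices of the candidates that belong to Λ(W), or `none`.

5, 6

Compute β' = (4−√20)/2 = -0.236068, so π⊥(m,n) = m -0.236068·n.
candidate 1: (m,n)=(-1,-6) → π∥ = -1-6·β ≈ -26.416408, π⊥ = -1-6·β' ≈ 0.416408 ∉ [-1.4, -0.4) ⇒ out
candidate 2: (m,n)=(2,2) → π∥ = 2+2·β ≈ 10.472136, π⊥ = 2+2·β' ≈ 1.527864 ∉ [-1.4, -0.4) ⇒ out
candidate 3: (m,n)=(-4,0) → π∥ = -4+0·β ≈ -4.000000, π⊥ = -4+0·β' ≈ -4.000000 ∉ [-1.4, -0.4) ⇒ out
candidate 4: (m,n)=(5,-1) → π∥ = 5-1·β ≈ 0.763932, π⊥ = 5-1·β' ≈ 5.236068 ∉ [-1.4, -0.4) ⇒ out
candidate 5: (m,n)=(-3,-7) → π∥ = -3-7·β ≈ -32.652476, π⊥ = -3-7·β' ≈ -1.347524 ∈ [-1.4, -0.4) ⇒ IN Λ
candidate 6: (m,n)=(1,7) → π∥ = 1+7·β ≈ 30.652476, π⊥ = 1+7·β' ≈ -0.652476 ∈ [-1.4, -0.4) ⇒ IN Λ
candidate 7: (m,n)=(-3,5) → π∥ = -3+5·β ≈ 18.180340, π⊥ = -3+5·β' ≈ -4.180340 ∉ [-1.4, -0.4) ⇒ out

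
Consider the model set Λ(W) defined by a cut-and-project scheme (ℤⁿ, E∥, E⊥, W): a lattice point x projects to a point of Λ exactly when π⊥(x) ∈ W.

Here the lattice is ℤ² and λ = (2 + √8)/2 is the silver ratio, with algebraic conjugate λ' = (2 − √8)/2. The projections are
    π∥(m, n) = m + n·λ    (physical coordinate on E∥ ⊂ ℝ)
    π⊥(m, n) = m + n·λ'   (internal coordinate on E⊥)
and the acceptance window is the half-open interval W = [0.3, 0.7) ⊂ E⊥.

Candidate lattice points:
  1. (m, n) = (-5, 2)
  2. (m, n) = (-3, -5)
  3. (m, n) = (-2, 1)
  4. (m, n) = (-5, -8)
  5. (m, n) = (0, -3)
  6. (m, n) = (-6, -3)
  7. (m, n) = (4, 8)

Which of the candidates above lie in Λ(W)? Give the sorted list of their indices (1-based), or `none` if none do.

λ' = (2−√8)/2 ≈ -0.4142.
candidate 1: (m,n)=(-5,2) → π∥ = -5+2·λ ≈ -0.1716, π⊥ = -5+2·λ' ≈ -5.8284 ∉ [0.3, 0.7) ⇒ out
candidate 2: (m,n)=(-3,-5) → π∥ = -3-5·λ ≈ -15.0711, π⊥ = -3-5·λ' ≈ -0.9289 ∉ [0.3, 0.7) ⇒ out
candidate 3: (m,n)=(-2,1) → π∥ = -2+1·λ ≈ 0.4142, π⊥ = -2+1·λ' ≈ -2.4142 ∉ [0.3, 0.7) ⇒ out
candidate 4: (m,n)=(-5,-8) → π∥ = -5-8·λ ≈ -24.3137, π⊥ = -5-8·λ' ≈ -1.6863 ∉ [0.3, 0.7) ⇒ out
candidate 5: (m,n)=(0,-3) → π∥ = 0-3·λ ≈ -7.2426, π⊥ = 0-3·λ' ≈ 1.2426 ∉ [0.3, 0.7) ⇒ out
candidate 6: (m,n)=(-6,-3) → π∥ = -6-3·λ ≈ -13.2426, π⊥ = -6-3·λ' ≈ -4.7574 ∉ [0.3, 0.7) ⇒ out
candidate 7: (m,n)=(4,8) → π∥ = 4+8·λ ≈ 23.3137, π⊥ = 4+8·λ' ≈ 0.6863 ∈ [0.3, 0.7) ⇒ IN Λ

7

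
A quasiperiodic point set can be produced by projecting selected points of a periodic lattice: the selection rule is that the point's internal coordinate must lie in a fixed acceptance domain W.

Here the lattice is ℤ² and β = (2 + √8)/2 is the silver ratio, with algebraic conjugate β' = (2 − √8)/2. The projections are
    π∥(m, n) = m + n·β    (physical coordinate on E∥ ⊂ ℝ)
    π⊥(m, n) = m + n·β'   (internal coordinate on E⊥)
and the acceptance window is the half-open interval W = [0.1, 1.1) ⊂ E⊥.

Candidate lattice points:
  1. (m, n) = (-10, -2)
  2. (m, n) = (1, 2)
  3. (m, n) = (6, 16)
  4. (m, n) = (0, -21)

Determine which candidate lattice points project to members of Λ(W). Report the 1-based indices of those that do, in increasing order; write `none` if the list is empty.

2

Compute β' = (2−√8)/2 = -0.414214, so π⊥(m,n) = m -0.414214·n.
#1 (-10,-2): internal coord -10 + (-2)·β' = -9.171573; -9.171573 ∉ [0.1, 1.1) → out
#2 (1,2): internal coord 1 + (2)·β' = +0.171573; +0.171573 ∈ [0.1, 1.1) → IN Λ
#3 (6,16): internal coord 6 + (16)·β' = -0.627417; -0.627417 ∉ [0.1, 1.1) → out
#4 (0,-21): internal coord 0 + (-21)·β' = +8.698485; +8.698485 ∉ [0.1, 1.1) → out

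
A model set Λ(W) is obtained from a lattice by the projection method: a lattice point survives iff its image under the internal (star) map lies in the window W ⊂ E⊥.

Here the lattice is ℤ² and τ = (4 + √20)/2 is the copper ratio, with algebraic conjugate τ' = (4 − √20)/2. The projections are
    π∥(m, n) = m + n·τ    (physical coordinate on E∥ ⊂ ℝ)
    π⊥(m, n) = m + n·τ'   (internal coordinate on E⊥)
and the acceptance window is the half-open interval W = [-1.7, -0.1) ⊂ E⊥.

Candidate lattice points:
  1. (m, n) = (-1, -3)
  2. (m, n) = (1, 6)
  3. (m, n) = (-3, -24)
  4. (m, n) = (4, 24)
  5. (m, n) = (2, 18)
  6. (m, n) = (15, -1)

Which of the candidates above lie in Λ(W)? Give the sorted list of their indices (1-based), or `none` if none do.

Compute τ' = (4−√20)/2 = -0.23607, so π⊥(m,n) = m -0.23607·n.
[1] lift (-1,-3): star map gives -0.29180; window check -1.7 ≤ -0.29180 < -0.1 is true → IN Λ
[2] lift (1,6): star map gives -0.41641; window check -1.7 ≤ -0.41641 < -0.1 is true → IN Λ
[3] lift (-3,-24): star map gives 2.66563; window check -1.7 ≤ 2.66563 < -0.1 is false → out
[4] lift (4,24): star map gives -1.66563; window check -1.7 ≤ -1.66563 < -0.1 is true → IN Λ
[5] lift (2,18): star map gives -2.24922; window check -1.7 ≤ -2.24922 < -0.1 is false → out
[6] lift (15,-1): star map gives 15.23607; window check -1.7 ≤ 15.23607 < -0.1 is false → out

1, 2, 4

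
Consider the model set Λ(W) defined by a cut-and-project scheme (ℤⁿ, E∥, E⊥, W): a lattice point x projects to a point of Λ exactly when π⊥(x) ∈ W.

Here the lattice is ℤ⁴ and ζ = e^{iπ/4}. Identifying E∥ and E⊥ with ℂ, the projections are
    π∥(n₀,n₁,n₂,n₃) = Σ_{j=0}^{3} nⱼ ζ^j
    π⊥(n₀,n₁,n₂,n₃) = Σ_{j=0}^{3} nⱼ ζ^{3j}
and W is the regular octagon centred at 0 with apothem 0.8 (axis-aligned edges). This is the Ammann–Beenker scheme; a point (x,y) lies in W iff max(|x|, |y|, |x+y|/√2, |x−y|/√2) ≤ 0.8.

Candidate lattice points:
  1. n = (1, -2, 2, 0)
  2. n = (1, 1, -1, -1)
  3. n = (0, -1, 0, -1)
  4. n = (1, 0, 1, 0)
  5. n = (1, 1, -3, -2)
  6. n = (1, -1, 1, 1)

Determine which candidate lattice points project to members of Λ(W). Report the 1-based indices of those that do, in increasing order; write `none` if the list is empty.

Internal map: ζ^{3j} for j=0..3 gives (1,0), (−√2/2,√2/2), (0,−1), (√2/2,√2/2).
#1 (1, -2, 2, 0): internal (2.4142, -3.4142); octagon support 4.1213 vs apothem 0.8 → ∉ W
#2 (1, 1, -1, -1): internal (-0.4142, 1.0000); octagon support 1.0000 vs apothem 0.8 → ∉ W
#3 (0, -1, 0, -1): internal (0.0000, -1.4142); octagon support 1.4142 vs apothem 0.8 → ∉ W
#4 (1, 0, 1, 0): internal (1.0000, -1.0000); octagon support 1.4142 vs apothem 0.8 → ∉ W
#5 (1, 1, -3, -2): internal (-1.1213, 2.2929); octagon support 2.4142 vs apothem 0.8 → ∉ W
#6 (1, -1, 1, 1): internal (2.4142, -1.0000); octagon support 2.4142 vs apothem 0.8 → ∉ W

none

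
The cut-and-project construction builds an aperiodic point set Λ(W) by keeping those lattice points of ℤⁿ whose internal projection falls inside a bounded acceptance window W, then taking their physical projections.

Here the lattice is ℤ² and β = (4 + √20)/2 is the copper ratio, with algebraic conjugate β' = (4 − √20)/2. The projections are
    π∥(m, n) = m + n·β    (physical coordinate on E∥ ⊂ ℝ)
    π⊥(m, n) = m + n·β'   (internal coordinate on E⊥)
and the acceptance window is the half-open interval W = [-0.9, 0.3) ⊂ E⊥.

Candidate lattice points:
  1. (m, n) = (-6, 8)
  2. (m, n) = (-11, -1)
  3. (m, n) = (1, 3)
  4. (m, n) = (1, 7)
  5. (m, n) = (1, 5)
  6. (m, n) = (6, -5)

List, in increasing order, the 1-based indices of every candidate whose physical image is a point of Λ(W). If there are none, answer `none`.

3, 4, 5

Compute β' = (4−√20)/2 = -0.23607, so π⊥(m,n) = m -0.23607·n.
[1] lift (-6,8): star map gives -7.88854; window check -0.9 ≤ -7.88854 < 0.3 is false → out
[2] lift (-11,-1): star map gives -10.76393; window check -0.9 ≤ -10.76393 < 0.3 is false → out
[3] lift (1,3): star map gives 0.29180; window check -0.9 ≤ 0.29180 < 0.3 is true → IN Λ
[4] lift (1,7): star map gives -0.65248; window check -0.9 ≤ -0.65248 < 0.3 is true → IN Λ
[5] lift (1,5): star map gives -0.18034; window check -0.9 ≤ -0.18034 < 0.3 is true → IN Λ
[6] lift (6,-5): star map gives 7.18034; window check -0.9 ≤ 7.18034 < 0.3 is false → out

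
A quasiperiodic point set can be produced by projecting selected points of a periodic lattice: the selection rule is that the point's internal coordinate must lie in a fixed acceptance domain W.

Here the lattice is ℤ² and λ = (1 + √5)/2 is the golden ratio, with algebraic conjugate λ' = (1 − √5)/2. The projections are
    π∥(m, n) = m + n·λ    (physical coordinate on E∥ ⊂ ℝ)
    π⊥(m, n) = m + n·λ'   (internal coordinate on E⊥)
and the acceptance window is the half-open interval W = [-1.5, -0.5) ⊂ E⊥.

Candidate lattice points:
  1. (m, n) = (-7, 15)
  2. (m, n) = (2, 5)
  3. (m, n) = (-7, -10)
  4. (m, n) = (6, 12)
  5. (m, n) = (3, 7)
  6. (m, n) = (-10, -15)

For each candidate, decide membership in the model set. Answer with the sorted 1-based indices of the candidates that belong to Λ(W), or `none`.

2, 3, 4, 5, 6

λ' = (1−√5)/2 ≈ -0.618034.
candidate 1: (m,n)=(-7,15) → π∥ = -7+15·λ ≈ 17.270510, π⊥ = -7+15·λ' ≈ -16.270510 ∉ [-1.5, -0.5) ⇒ out
candidate 2: (m,n)=(2,5) → π∥ = 2+5·λ ≈ 10.090170, π⊥ = 2+5·λ' ≈ -1.090170 ∈ [-1.5, -0.5) ⇒ IN Λ
candidate 3: (m,n)=(-7,-10) → π∥ = -7-10·λ ≈ -23.180340, π⊥ = -7-10·λ' ≈ -0.819660 ∈ [-1.5, -0.5) ⇒ IN Λ
candidate 4: (m,n)=(6,12) → π∥ = 6+12·λ ≈ 25.416408, π⊥ = 6+12·λ' ≈ -1.416408 ∈ [-1.5, -0.5) ⇒ IN Λ
candidate 5: (m,n)=(3,7) → π∥ = 3+7·λ ≈ 14.326238, π⊥ = 3+7·λ' ≈ -1.326238 ∈ [-1.5, -0.5) ⇒ IN Λ
candidate 6: (m,n)=(-10,-15) → π∥ = -10-15·λ ≈ -34.270510, π⊥ = -10-15·λ' ≈ -0.729490 ∈ [-1.5, -0.5) ⇒ IN Λ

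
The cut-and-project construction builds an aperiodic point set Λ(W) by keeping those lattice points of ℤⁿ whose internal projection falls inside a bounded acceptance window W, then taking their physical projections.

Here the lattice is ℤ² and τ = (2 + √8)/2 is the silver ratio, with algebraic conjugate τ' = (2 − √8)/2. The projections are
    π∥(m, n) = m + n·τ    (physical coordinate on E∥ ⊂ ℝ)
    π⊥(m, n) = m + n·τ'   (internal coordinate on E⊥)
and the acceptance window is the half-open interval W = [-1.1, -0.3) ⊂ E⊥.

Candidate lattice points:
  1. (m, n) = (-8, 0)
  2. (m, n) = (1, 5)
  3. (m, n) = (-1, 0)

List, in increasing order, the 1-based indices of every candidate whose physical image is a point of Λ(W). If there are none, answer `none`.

τ' = (2−√8)/2 ≈ -0.4142.
#1 (-8,0): internal coord -8 + (0)·τ' = -8.0000; -8.0000 ∉ [-1.1, -0.3) → out
#2 (1,5): internal coord 1 + (5)·τ' = -1.0711; -1.0711 ∈ [-1.1, -0.3) → IN Λ
#3 (-1,0): internal coord -1 + (0)·τ' = -1.0000; -1.0000 ∈ [-1.1, -0.3) → IN Λ

2, 3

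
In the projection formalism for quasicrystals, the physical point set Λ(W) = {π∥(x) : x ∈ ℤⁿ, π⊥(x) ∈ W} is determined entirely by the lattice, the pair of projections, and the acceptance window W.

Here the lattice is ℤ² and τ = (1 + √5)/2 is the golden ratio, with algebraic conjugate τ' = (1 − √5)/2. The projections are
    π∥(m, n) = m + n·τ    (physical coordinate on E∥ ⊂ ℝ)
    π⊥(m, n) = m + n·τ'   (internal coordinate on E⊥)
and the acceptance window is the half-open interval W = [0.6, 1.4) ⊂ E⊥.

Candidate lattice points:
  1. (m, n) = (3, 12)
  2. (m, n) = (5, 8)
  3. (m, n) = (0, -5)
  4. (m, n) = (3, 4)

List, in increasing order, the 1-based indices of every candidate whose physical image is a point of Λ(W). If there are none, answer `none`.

none

Numerically τ ≈ 1.618034 and τ' = −1/τ ≈ -0.618034.
candidate 1: (m,n)=(3,12) → π∥ = 3+12·τ ≈ 22.416408, π⊥ = 3+12·τ' ≈ -4.416408 ∉ [0.6, 1.4) ⇒ out
candidate 2: (m,n)=(5,8) → π∥ = 5+8·τ ≈ 17.944272, π⊥ = 5+8·τ' ≈ 0.055728 ∉ [0.6, 1.4) ⇒ out
candidate 3: (m,n)=(0,-5) → π∥ = 0-5·τ ≈ -8.090170, π⊥ = 0-5·τ' ≈ 3.090170 ∉ [0.6, 1.4) ⇒ out
candidate 4: (m,n)=(3,4) → π∥ = 3+4·τ ≈ 9.472136, π⊥ = 3+4·τ' ≈ 0.527864 ∉ [0.6, 1.4) ⇒ out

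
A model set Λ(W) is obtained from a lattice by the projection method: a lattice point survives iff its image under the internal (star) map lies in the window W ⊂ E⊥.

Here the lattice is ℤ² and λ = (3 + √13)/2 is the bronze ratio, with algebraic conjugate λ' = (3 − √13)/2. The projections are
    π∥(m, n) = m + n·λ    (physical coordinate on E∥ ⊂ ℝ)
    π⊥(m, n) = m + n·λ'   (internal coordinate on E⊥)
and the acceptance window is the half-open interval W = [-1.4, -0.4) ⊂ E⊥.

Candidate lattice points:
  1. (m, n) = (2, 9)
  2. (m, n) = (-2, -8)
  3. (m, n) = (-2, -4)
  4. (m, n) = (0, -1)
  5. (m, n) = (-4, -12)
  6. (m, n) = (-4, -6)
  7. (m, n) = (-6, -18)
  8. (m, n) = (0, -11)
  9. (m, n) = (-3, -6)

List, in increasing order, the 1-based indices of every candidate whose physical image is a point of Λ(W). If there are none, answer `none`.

1, 3, 7, 9

Compute λ' = (3−√13)/2 = -0.30278, so π⊥(m,n) = m -0.30278·n.
[1] lift (2,9): star map gives -0.72498; window check -1.4 ≤ -0.72498 < -0.4 is true → IN Λ
[2] lift (-2,-8): star map gives 0.42221; window check -1.4 ≤ 0.42221 < -0.4 is false → out
[3] lift (-2,-4): star map gives -0.78890; window check -1.4 ≤ -0.78890 < -0.4 is true → IN Λ
[4] lift (0,-1): star map gives 0.30278; window check -1.4 ≤ 0.30278 < -0.4 is false → out
[5] lift (-4,-12): star map gives -0.36669; window check -1.4 ≤ -0.36669 < -0.4 is false → out
[6] lift (-4,-6): star map gives -2.18335; window check -1.4 ≤ -2.18335 < -0.4 is false → out
[7] lift (-6,-18): star map gives -0.55004; window check -1.4 ≤ -0.55004 < -0.4 is true → IN Λ
[8] lift (0,-11): star map gives 3.33053; window check -1.4 ≤ 3.33053 < -0.4 is false → out
[9] lift (-3,-6): star map gives -1.18335; window check -1.4 ≤ -1.18335 < -0.4 is true → IN Λ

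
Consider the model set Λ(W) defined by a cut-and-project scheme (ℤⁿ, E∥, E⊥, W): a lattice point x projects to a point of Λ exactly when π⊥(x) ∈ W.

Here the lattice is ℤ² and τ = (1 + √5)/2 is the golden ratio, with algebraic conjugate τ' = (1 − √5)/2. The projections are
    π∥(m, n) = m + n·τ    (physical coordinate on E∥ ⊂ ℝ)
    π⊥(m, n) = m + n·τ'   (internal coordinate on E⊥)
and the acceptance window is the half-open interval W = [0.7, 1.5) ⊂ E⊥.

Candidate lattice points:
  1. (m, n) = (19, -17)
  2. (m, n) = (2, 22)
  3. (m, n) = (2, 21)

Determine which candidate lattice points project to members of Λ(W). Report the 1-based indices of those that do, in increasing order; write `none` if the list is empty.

none

τ' = (1−√5)/2 ≈ -0.618034.
#1 (19,-17): internal coord 19 + (-17)·τ' = +29.506578; +29.506578 ∉ [0.7, 1.5) → out
#2 (2,22): internal coord 2 + (22)·τ' = -11.596748; -11.596748 ∉ [0.7, 1.5) → out
#3 (2,21): internal coord 2 + (21)·τ' = -10.978714; -10.978714 ∉ [0.7, 1.5) → out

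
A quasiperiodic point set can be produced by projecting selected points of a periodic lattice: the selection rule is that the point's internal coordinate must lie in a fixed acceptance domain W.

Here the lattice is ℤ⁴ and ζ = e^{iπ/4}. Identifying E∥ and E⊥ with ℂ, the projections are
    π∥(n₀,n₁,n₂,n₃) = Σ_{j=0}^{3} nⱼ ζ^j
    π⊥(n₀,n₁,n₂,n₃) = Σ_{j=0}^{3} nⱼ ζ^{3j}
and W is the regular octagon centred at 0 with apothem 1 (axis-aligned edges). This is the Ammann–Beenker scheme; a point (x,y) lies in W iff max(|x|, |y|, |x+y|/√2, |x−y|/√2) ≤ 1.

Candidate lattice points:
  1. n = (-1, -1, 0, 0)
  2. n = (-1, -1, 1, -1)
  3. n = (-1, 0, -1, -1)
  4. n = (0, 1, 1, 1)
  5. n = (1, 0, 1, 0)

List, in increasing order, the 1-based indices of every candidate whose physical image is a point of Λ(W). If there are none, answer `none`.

1, 4

With ζ = e^{iπ/4} the internal vectors are ζ^0,ζ^3,ζ^6,ζ^9.
#1 (-1, -1, 0, 0): internal (-0.2929, -0.7071); octagon support 0.7071 vs apothem 1 → ∈ W
#2 (-1, -1, 1, -1): internal (-1.0000, -2.4142); octagon support 2.4142 vs apothem 1 → ∉ W
#3 (-1, 0, -1, -1): internal (-1.7071, 0.2929); octagon support 1.7071 vs apothem 1 → ∉ W
#4 (0, 1, 1, 1): internal (0.0000, 0.4142); octagon support 0.4142 vs apothem 1 → ∈ W
#5 (1, 0, 1, 0): internal (1.0000, -1.0000); octagon support 1.4142 vs apothem 1 → ∉ W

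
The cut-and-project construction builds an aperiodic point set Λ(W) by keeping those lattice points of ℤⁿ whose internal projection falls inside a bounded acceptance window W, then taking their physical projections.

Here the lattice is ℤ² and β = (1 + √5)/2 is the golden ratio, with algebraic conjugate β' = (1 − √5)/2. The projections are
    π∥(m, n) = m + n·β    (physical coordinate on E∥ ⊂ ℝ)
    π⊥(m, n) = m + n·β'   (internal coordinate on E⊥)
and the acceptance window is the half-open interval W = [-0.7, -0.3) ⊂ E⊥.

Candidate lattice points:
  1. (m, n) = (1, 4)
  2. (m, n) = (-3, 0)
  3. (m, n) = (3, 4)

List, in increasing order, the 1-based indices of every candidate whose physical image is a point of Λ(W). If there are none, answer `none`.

none

β' = (1−√5)/2 ≈ -0.6180.
[1] lift (1,4): star map gives -1.4721; window check -0.7 ≤ -1.4721 < -0.3 is false → out
[2] lift (-3,0): star map gives -3.0000; window check -0.7 ≤ -3.0000 < -0.3 is false → out
[3] lift (3,4): star map gives 0.5279; window check -0.7 ≤ 0.5279 < -0.3 is false → out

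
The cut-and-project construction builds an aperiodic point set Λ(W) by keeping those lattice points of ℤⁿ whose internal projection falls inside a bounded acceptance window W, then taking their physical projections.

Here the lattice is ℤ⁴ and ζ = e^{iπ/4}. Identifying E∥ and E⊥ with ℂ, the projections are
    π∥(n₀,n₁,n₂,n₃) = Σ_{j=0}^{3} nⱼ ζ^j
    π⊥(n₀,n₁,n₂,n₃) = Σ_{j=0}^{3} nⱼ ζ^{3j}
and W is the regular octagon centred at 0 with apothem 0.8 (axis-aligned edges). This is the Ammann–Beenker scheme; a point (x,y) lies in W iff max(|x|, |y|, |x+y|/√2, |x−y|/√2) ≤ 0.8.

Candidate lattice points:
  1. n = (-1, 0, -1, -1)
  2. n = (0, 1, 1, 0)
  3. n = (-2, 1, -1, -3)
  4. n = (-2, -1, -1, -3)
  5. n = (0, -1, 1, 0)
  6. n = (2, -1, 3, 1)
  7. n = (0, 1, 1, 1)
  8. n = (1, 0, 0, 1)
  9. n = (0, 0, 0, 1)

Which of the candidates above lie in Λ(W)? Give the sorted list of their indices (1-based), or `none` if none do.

2, 7

Internal map: ζ^{3j} for j=0..3 gives (1,0), (−√2/2,√2/2), (0,−1), (√2/2,√2/2).
candidate 1: n = (-1, 0, -1, -1) → π⊥ ≈ (-1.707107, +0.292893); max(|x|,|y|,|x±y|/√2) = 1.707107 > 0.8 ⇒ ∉ W
candidate 2: n = (0, 1, 1, 0) → π⊥ ≈ (-0.707107, -0.292893); max(|x|,|y|,|x±y|/√2) = 0.707107 ≤ 0.8 ⇒ ∈ W
candidate 3: n = (-2, 1, -1, -3) → π⊥ ≈ (-4.828427, -0.414214); max(|x|,|y|,|x±y|/√2) = 4.828427 > 0.8 ⇒ ∉ W
candidate 4: n = (-2, -1, -1, -3) → π⊥ ≈ (-3.414214, -1.828427); max(|x|,|y|,|x±y|/√2) = 3.707107 > 0.8 ⇒ ∉ W
candidate 5: n = (0, -1, 1, 0) → π⊥ ≈ (+0.707107, -1.707107); max(|x|,|y|,|x±y|/√2) = 1.707107 > 0.8 ⇒ ∉ W
candidate 6: n = (2, -1, 3, 1) → π⊥ ≈ (+3.414214, -3.000000); max(|x|,|y|,|x±y|/√2) = 4.535534 > 0.8 ⇒ ∉ W
candidate 7: n = (0, 1, 1, 1) → π⊥ ≈ (+0.000000, +0.414214); max(|x|,|y|,|x±y|/√2) = 0.414214 ≤ 0.8 ⇒ ∈ W
candidate 8: n = (1, 0, 0, 1) → π⊥ ≈ (+1.707107, +0.707107); max(|x|,|y|,|x±y|/√2) = 1.707107 > 0.8 ⇒ ∉ W
candidate 9: n = (0, 0, 0, 1) → π⊥ ≈ (+0.707107, +0.707107); max(|x|,|y|,|x±y|/√2) = 1.000000 > 0.8 ⇒ ∉ W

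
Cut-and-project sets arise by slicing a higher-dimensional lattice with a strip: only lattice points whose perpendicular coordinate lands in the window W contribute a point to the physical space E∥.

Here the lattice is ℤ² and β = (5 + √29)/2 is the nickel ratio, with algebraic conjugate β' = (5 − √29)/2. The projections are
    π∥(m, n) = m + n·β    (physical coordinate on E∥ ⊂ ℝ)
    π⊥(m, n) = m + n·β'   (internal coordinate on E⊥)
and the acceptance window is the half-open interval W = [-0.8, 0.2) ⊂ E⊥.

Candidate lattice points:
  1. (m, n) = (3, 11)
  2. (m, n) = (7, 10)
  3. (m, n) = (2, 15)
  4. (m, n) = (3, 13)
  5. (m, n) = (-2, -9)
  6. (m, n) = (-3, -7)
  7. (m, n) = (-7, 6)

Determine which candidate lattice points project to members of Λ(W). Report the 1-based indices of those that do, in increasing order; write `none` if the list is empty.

5

β' = (5−√29)/2 ≈ -0.19258.
[1] lift (3,11): star map gives 0.88159; window check -0.8 ≤ 0.88159 < 0.2 is false → out
[2] lift (7,10): star map gives 5.07418; window check -0.8 ≤ 5.07418 < 0.2 is false → out
[3] lift (2,15): star map gives -0.88874; window check -0.8 ≤ -0.88874 < 0.2 is false → out
[4] lift (3,13): star map gives 0.49643; window check -0.8 ≤ 0.49643 < 0.2 is false → out
[5] lift (-2,-9): star map gives -0.26676; window check -0.8 ≤ -0.26676 < 0.2 is true → IN Λ
[6] lift (-3,-7): star map gives -1.65192; window check -0.8 ≤ -1.65192 < 0.2 is false → out
[7] lift (-7,6): star map gives -8.15549; window check -0.8 ≤ -8.15549 < 0.2 is false → out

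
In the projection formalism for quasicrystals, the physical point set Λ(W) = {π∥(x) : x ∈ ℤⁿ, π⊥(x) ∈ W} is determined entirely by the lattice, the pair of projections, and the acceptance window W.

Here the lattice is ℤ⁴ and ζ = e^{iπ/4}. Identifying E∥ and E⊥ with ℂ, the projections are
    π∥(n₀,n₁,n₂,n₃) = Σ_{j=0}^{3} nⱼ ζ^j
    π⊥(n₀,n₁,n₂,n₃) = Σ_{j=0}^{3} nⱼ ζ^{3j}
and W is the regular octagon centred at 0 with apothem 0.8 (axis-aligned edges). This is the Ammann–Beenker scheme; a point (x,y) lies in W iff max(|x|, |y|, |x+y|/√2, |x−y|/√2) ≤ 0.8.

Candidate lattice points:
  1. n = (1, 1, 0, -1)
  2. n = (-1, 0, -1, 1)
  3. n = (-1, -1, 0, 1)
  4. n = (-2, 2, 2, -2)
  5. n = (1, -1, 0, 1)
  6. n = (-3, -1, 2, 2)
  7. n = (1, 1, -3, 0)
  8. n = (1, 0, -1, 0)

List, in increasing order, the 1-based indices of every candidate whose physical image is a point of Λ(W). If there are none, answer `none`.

1, 3

Internal map: ζ^{3j} for j=0..3 gives (1,0), (−√2/2,√2/2), (0,−1), (√2/2,√2/2).
candidate 1: n = (1, 1, 0, -1) → π⊥ ≈ (-0.414214, +0.000000); max(|x|,|y|,|x±y|/√2) = 0.414214 ≤ 0.8 ⇒ ∈ W
candidate 2: n = (-1, 0, -1, 1) → π⊥ ≈ (-0.292893, +1.707107); max(|x|,|y|,|x±y|/√2) = 1.707107 > 0.8 ⇒ ∉ W
candidate 3: n = (-1, -1, 0, 1) → π⊥ ≈ (+0.414214, +0.000000); max(|x|,|y|,|x±y|/√2) = 0.414214 ≤ 0.8 ⇒ ∈ W
candidate 4: n = (-2, 2, 2, -2) → π⊥ ≈ (-4.828427, -2.000000); max(|x|,|y|,|x±y|/√2) = 4.828427 > 0.8 ⇒ ∉ W
candidate 5: n = (1, -1, 0, 1) → π⊥ ≈ (+2.414214, +0.000000); max(|x|,|y|,|x±y|/√2) = 2.414214 > 0.8 ⇒ ∉ W
candidate 6: n = (-3, -1, 2, 2) → π⊥ ≈ (-0.878680, -1.292893); max(|x|,|y|,|x±y|/√2) = 1.535534 > 0.8 ⇒ ∉ W
candidate 7: n = (1, 1, -3, 0) → π⊥ ≈ (+0.292893, +3.707107); max(|x|,|y|,|x±y|/√2) = 3.707107 > 0.8 ⇒ ∉ W
candidate 8: n = (1, 0, -1, 0) → π⊥ ≈ (+1.000000, +1.000000); max(|x|,|y|,|x±y|/√2) = 1.414214 > 0.8 ⇒ ∉ W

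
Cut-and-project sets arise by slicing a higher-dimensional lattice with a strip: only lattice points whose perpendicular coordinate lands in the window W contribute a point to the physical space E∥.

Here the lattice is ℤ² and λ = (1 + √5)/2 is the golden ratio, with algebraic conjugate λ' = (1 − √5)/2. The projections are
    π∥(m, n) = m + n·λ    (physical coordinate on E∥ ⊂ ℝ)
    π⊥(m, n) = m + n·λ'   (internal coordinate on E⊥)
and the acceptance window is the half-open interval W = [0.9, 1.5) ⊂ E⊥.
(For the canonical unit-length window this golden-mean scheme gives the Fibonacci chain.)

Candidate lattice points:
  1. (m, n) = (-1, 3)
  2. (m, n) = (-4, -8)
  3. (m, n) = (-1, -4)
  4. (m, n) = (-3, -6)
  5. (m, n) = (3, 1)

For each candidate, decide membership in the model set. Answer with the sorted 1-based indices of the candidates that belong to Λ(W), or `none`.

2, 3

λ' = (1−√5)/2 ≈ -0.618034.
[1] lift (-1,3): star map gives -2.854102; window check 0.9 ≤ -2.854102 < 1.5 is false → out
[2] lift (-4,-8): star map gives 0.944272; window check 0.9 ≤ 0.944272 < 1.5 is true → IN Λ
[3] lift (-1,-4): star map gives 1.472136; window check 0.9 ≤ 1.472136 < 1.5 is true → IN Λ
[4] lift (-3,-6): star map gives 0.708204; window check 0.9 ≤ 0.708204 < 1.5 is false → out
[5] lift (3,1): star map gives 2.381966; window check 0.9 ≤ 2.381966 < 1.5 is false → out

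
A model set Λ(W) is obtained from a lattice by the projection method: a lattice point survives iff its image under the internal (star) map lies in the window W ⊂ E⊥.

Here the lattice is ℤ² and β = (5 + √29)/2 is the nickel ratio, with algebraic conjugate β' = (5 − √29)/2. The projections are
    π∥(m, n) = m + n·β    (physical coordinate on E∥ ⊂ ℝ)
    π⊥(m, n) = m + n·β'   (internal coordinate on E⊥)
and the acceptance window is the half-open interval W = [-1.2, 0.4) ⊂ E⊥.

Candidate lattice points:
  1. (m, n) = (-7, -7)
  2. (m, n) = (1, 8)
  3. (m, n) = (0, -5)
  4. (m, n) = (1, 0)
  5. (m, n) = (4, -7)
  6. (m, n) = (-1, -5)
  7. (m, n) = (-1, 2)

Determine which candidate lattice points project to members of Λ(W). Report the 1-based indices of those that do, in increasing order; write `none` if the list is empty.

2, 6

Numerically β ≈ 5.19258 and β' = −1/β ≈ -0.19258.
[1] lift (-7,-7): star map gives -5.65192; window check -1.2 ≤ -5.65192 < 0.4 is false → out
[2] lift (1,8): star map gives -0.54066; window check -1.2 ≤ -0.54066 < 0.4 is true → IN Λ
[3] lift (0,-5): star map gives 0.96291; window check -1.2 ≤ 0.96291 < 0.4 is false → out
[4] lift (1,0): star map gives 1.00000; window check -1.2 ≤ 1.00000 < 0.4 is false → out
[5] lift (4,-7): star map gives 5.34808; window check -1.2 ≤ 5.34808 < 0.4 is false → out
[6] lift (-1,-5): star map gives -0.03709; window check -1.2 ≤ -0.03709 < 0.4 is true → IN Λ
[7] lift (-1,2): star map gives -1.38516; window check -1.2 ≤ -1.38516 < 0.4 is false → out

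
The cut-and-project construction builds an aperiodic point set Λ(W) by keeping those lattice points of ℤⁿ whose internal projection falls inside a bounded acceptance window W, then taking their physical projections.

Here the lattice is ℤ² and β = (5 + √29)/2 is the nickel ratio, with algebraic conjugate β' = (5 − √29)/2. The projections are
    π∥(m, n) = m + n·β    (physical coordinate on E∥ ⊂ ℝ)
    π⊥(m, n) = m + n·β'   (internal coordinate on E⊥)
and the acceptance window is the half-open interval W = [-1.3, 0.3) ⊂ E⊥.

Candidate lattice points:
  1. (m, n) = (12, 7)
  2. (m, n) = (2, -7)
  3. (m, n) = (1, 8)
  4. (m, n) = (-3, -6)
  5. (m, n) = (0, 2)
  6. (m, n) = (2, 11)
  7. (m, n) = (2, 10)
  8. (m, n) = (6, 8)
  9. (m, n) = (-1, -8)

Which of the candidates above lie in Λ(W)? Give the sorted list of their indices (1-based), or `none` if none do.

3, 5, 6, 7

β' = (5−√29)/2 ≈ -0.192582.
#1 (12,7): internal coord 12 + (7)·β' = +10.651923; +10.651923 ∉ [-1.3, 0.3) → out
#2 (2,-7): internal coord 2 + (-7)·β' = +3.348077; +3.348077 ∉ [-1.3, 0.3) → out
#3 (1,8): internal coord 1 + (8)·β' = -0.540659; -0.540659 ∈ [-1.3, 0.3) → IN Λ
#4 (-3,-6): internal coord -3 + (-6)·β' = -1.844506; -1.844506 ∉ [-1.3, 0.3) → out
#5 (0,2): internal coord 0 + (2)·β' = -0.385165; -0.385165 ∈ [-1.3, 0.3) → IN Λ
#6 (2,11): internal coord 2 + (11)·β' = -0.118406; -0.118406 ∈ [-1.3, 0.3) → IN Λ
#7 (2,10): internal coord 2 + (10)·β' = +0.074176; +0.074176 ∈ [-1.3, 0.3) → IN Λ
#8 (6,8): internal coord 6 + (8)·β' = +4.459341; +4.459341 ∉ [-1.3, 0.3) → out
#9 (-1,-8): internal coord -1 + (-8)·β' = +0.540659; +0.540659 ∉ [-1.3, 0.3) → out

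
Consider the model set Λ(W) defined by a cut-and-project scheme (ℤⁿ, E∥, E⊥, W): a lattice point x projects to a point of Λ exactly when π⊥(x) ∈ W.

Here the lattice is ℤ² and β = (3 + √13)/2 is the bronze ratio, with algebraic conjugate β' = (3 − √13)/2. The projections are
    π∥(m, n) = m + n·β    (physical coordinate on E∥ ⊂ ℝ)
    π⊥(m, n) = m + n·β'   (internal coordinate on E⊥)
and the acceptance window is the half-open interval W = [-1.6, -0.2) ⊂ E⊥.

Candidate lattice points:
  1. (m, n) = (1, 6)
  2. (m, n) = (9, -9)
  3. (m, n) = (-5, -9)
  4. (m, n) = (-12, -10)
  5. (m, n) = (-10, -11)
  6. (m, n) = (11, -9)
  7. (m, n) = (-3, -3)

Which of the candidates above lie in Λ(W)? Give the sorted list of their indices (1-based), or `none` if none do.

Compute β' = (3−√13)/2 = -0.3028, so π⊥(m,n) = m -0.3028·n.
#1 (1,6): internal coord 1 + (6)·β' = -0.8167; -0.8167 ∈ [-1.6, -0.2) → IN Λ
#2 (9,-9): internal coord 9 + (-9)·β' = +11.7250; +11.7250 ∉ [-1.6, -0.2) → out
#3 (-5,-9): internal coord -5 + (-9)·β' = -2.2750; -2.2750 ∉ [-1.6, -0.2) → out
#4 (-12,-10): internal coord -12 + (-10)·β' = -8.9722; -8.9722 ∉ [-1.6, -0.2) → out
#5 (-10,-11): internal coord -10 + (-11)·β' = -6.6695; -6.6695 ∉ [-1.6, -0.2) → out
#6 (11,-9): internal coord 11 + (-9)·β' = +13.7250; +13.7250 ∉ [-1.6, -0.2) → out
#7 (-3,-3): internal coord -3 + (-3)·β' = -2.0917; -2.0917 ∉ [-1.6, -0.2) → out

1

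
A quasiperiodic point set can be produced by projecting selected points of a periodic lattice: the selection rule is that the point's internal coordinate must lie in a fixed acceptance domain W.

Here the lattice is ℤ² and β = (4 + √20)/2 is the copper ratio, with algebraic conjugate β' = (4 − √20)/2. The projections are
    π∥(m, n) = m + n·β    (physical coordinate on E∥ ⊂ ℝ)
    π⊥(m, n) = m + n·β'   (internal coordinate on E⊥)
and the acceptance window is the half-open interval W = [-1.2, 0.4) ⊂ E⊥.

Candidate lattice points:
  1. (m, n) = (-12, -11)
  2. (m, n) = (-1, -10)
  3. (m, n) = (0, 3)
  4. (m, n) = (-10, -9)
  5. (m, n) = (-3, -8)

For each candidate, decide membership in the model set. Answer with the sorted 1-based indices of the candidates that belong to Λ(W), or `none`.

β' = (4−√20)/2 ≈ -0.23607.
candidate 1: (m,n)=(-12,-11) → π∥ = -12-11·β ≈ -58.59675, π⊥ = -12-11·β' ≈ -9.40325 ∉ [-1.2, 0.4) ⇒ out
candidate 2: (m,n)=(-1,-10) → π∥ = -1-10·β ≈ -43.36068, π⊥ = -1-10·β' ≈ 1.36068 ∉ [-1.2, 0.4) ⇒ out
candidate 3: (m,n)=(0,3) → π∥ = 0+3·β ≈ 12.70820, π⊥ = 0+3·β' ≈ -0.70820 ∈ [-1.2, 0.4) ⇒ IN Λ
candidate 4: (m,n)=(-10,-9) → π∥ = -10-9·β ≈ -48.12461, π⊥ = -10-9·β' ≈ -7.87539 ∉ [-1.2, 0.4) ⇒ out
candidate 5: (m,n)=(-3,-8) → π∥ = -3-8·β ≈ -36.88854, π⊥ = -3-8·β' ≈ -1.11146 ∈ [-1.2, 0.4) ⇒ IN Λ

3, 5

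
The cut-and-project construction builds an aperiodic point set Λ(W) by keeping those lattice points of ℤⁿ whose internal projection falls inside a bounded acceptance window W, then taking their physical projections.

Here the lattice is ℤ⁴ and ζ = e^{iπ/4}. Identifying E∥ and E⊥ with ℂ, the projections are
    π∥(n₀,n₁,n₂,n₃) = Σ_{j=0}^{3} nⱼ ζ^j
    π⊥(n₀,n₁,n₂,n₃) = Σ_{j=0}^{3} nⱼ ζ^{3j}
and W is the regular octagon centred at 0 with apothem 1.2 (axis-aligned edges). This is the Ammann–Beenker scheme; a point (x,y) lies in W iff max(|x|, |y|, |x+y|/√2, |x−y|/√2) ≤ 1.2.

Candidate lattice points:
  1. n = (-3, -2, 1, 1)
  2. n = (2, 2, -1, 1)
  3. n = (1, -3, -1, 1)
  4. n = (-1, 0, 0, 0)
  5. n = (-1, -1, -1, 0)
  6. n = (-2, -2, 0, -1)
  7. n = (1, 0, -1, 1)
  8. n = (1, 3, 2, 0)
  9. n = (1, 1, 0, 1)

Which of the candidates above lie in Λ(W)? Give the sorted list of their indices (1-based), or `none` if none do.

4, 5, 8

Internal map: ζ^{3j} for j=0..3 gives (1,0), (−√2/2,√2/2), (0,−1), (√2/2,√2/2).
candidate 1: n = (-3, -2, 1, 1) → π⊥ ≈ (-0.878680, -1.707107); max(|x|,|y|,|x±y|/√2) = 1.828427 > 1.2 ⇒ ∉ W
candidate 2: n = (2, 2, -1, 1) → π⊥ ≈ (+1.292893, +3.121320); max(|x|,|y|,|x±y|/√2) = 3.121320 > 1.2 ⇒ ∉ W
candidate 3: n = (1, -3, -1, 1) → π⊥ ≈ (+3.828427, -0.414214); max(|x|,|y|,|x±y|/√2) = 3.828427 > 1.2 ⇒ ∉ W
candidate 4: n = (-1, 0, 0, 0) → π⊥ ≈ (-1.000000, +0.000000); max(|x|,|y|,|x±y|/√2) = 1.000000 ≤ 1.2 ⇒ ∈ W
candidate 5: n = (-1, -1, -1, 0) → π⊥ ≈ (-0.292893, +0.292893); max(|x|,|y|,|x±y|/√2) = 0.414214 ≤ 1.2 ⇒ ∈ W
candidate 6: n = (-2, -2, 0, -1) → π⊥ ≈ (-1.292893, -2.121320); max(|x|,|y|,|x±y|/√2) = 2.414214 > 1.2 ⇒ ∉ W
candidate 7: n = (1, 0, -1, 1) → π⊥ ≈ (+1.707107, +1.707107); max(|x|,|y|,|x±y|/√2) = 2.414214 > 1.2 ⇒ ∉ W
candidate 8: n = (1, 3, 2, 0) → π⊥ ≈ (-1.121320, +0.121320); max(|x|,|y|,|x±y|/√2) = 1.121320 ≤ 1.2 ⇒ ∈ W
candidate 9: n = (1, 1, 0, 1) → π⊥ ≈ (+1.000000, +1.414214); max(|x|,|y|,|x±y|/√2) = 1.707107 > 1.2 ⇒ ∉ W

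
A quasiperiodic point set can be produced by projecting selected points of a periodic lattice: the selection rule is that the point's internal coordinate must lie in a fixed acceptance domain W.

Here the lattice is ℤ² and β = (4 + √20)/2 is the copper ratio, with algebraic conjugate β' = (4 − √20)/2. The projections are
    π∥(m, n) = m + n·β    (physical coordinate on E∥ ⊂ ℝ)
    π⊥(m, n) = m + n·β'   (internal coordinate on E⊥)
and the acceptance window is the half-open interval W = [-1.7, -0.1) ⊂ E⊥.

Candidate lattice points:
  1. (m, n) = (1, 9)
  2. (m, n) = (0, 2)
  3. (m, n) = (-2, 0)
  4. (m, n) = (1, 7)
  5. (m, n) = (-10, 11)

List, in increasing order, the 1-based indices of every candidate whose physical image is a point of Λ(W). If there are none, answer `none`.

1, 2, 4

β' = (4−√20)/2 ≈ -0.23607.
[1] lift (1,9): star map gives -1.12461; window check -1.7 ≤ -1.12461 < -0.1 is true → IN Λ
[2] lift (0,2): star map gives -0.47214; window check -1.7 ≤ -0.47214 < -0.1 is true → IN Λ
[3] lift (-2,0): star map gives -2.00000; window check -1.7 ≤ -2.00000 < -0.1 is false → out
[4] lift (1,7): star map gives -0.65248; window check -1.7 ≤ -0.65248 < -0.1 is true → IN Λ
[5] lift (-10,11): star map gives -12.59675; window check -1.7 ≤ -12.59675 < -0.1 is false → out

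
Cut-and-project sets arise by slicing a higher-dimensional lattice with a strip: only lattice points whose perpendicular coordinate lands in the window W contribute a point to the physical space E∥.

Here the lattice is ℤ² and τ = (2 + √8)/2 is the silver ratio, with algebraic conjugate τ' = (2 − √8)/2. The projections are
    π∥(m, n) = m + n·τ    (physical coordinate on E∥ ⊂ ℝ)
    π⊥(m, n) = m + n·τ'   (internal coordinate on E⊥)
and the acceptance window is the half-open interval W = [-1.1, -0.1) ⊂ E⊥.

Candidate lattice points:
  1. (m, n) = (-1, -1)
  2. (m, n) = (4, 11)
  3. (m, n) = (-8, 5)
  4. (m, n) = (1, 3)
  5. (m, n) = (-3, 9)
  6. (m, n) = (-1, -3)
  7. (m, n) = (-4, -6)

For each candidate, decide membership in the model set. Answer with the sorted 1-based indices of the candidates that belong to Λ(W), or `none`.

1, 2, 4

τ' = (2−√8)/2 ≈ -0.41421.
candidate 1: (m,n)=(-1,-1) → π∥ = -1-1·τ ≈ -3.41421, π⊥ = -1-1·τ' ≈ -0.58579 ∈ [-1.1, -0.1) ⇒ IN Λ
candidate 2: (m,n)=(4,11) → π∥ = 4+11·τ ≈ 30.55635, π⊥ = 4+11·τ' ≈ -0.55635 ∈ [-1.1, -0.1) ⇒ IN Λ
candidate 3: (m,n)=(-8,5) → π∥ = -8+5·τ ≈ 4.07107, π⊥ = -8+5·τ' ≈ -10.07107 ∉ [-1.1, -0.1) ⇒ out
candidate 4: (m,n)=(1,3) → π∥ = 1+3·τ ≈ 8.24264, π⊥ = 1+3·τ' ≈ -0.24264 ∈ [-1.1, -0.1) ⇒ IN Λ
candidate 5: (m,n)=(-3,9) → π∥ = -3+9·τ ≈ 18.72792, π⊥ = -3+9·τ' ≈ -6.72792 ∉ [-1.1, -0.1) ⇒ out
candidate 6: (m,n)=(-1,-3) → π∥ = -1-3·τ ≈ -8.24264, π⊥ = -1-3·τ' ≈ 0.24264 ∉ [-1.1, -0.1) ⇒ out
candidate 7: (m,n)=(-4,-6) → π∥ = -4-6·τ ≈ -18.48528, π⊥ = -4-6·τ' ≈ -1.51472 ∉ [-1.1, -0.1) ⇒ out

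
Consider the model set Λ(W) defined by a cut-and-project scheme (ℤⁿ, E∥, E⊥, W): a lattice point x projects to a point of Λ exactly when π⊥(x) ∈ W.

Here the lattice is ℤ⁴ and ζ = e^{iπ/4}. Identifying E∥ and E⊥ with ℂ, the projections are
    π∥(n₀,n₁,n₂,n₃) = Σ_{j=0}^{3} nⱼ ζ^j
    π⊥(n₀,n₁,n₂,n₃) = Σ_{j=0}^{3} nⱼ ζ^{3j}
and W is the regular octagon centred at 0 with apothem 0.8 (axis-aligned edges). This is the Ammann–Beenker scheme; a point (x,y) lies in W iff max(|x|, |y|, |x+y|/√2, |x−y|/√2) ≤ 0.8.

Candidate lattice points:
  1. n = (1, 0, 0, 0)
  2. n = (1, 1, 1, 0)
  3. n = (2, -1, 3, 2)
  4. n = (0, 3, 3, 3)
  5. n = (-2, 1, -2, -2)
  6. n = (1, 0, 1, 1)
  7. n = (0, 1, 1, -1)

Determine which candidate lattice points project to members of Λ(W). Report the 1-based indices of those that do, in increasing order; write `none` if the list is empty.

π⊥(n) = n₀ + n₁ζ³ + n₂ζ⁶ + n₃ζ⁹ where ζ = e^{iπ/4}.
candidate 1: n = (1, 0, 0, 0) → π⊥ ≈ (+1.0000, +0.0000); max(|x|,|y|,|x±y|/√2) = 1.0000 > 0.8 ⇒ ∉ W
candidate 2: n = (1, 1, 1, 0) → π⊥ ≈ (+0.2929, -0.2929); max(|x|,|y|,|x±y|/√2) = 0.4142 ≤ 0.8 ⇒ ∈ W
candidate 3: n = (2, -1, 3, 2) → π⊥ ≈ (+4.1213, -2.2929); max(|x|,|y|,|x±y|/√2) = 4.5355 > 0.8 ⇒ ∉ W
candidate 4: n = (0, 3, 3, 3) → π⊥ ≈ (+0.0000, +1.2426); max(|x|,|y|,|x±y|/√2) = 1.2426 > 0.8 ⇒ ∉ W
candidate 5: n = (-2, 1, -2, -2) → π⊥ ≈ (-4.1213, +1.2929); max(|x|,|y|,|x±y|/√2) = 4.1213 > 0.8 ⇒ ∉ W
candidate 6: n = (1, 0, 1, 1) → π⊥ ≈ (+1.7071, -0.2929); max(|x|,|y|,|x±y|/√2) = 1.7071 > 0.8 ⇒ ∉ W
candidate 7: n = (0, 1, 1, -1) → π⊥ ≈ (-1.4142, -1.0000); max(|x|,|y|,|x±y|/√2) = 1.7071 > 0.8 ⇒ ∉ W

2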